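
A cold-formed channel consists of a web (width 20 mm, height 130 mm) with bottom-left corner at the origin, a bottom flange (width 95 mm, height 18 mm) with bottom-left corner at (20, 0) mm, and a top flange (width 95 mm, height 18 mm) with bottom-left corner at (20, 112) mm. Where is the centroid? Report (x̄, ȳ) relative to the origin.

Part | A | x̄ᵢ | ȳᵢ | A·x̄ᵢ | A·ȳᵢ
web | 2600.00 | 10.00 | 65.00 | 26000.00 | 169000.00
bottom flange | 1710.00 | 67.50 | 9.00 | 115425.00 | 15390.00
top flange | 1710.00 | 67.50 | 121.00 | 115425.00 | 206910.00
Σ | 6020.00 |  |  | 256850.00 | 391300.00
x̄ = 256850.00 / 6020.00 = 42.67 mm
ȳ = 391300.00 / 6020.00 = 65.00 mm

x̄ = 42.67 mm, ȳ = 65.00 mm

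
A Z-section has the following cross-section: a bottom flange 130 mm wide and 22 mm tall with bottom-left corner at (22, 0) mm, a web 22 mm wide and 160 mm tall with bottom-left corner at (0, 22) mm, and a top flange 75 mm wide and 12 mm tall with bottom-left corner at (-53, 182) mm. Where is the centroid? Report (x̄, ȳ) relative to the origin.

bottom flange: A = 130 × 22 = 2860.00, centroid at (87.00, 11.00).
web: A = 22 × 160 = 3520.00, centroid at (11.00, 102.00).
top flange: A = 75 × 12 = 900.00, centroid at (-15.50, 188.00).
ΣA = 7280.00 mm²
ΣAx̄ = (2860.00)(87.00) + (3520.00)(11.00) + (900.00)(-15.50) = 273590.00 mm³
ΣAȳ = (2860.00)(11.00) + (3520.00)(102.00) + (900.00)(188.00) = 559700.00 mm³
x̄ = 273590.00 / 7280.00 = 37.58 mm
ȳ = 559700.00 / 7280.00 = 76.88 mm

x̄ = 37.58 mm, ȳ = 76.88 mm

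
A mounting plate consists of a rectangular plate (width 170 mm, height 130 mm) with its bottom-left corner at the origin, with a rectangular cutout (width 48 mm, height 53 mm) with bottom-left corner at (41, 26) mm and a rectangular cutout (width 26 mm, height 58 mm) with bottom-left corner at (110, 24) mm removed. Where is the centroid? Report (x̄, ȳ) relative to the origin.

plate: A = 170 × 130 = 22100.00, centroid at (85.00, 65.00).
hole 1: A = −(48 × 53) = -2544.00, centroid at (65.00, 52.50).
hole 2: A = −(26 × 58) = -1508.00, centroid at (123.00, 53.00).
ΣA = 18048.00 mm², ΣAx̄ = 1527656.00 mm³, ΣAȳ = 1223016.00 mm³.
x̄ = 1527656.00/18048.00 = 84.64 mm; ȳ = 1223016.00/18048.00 = 67.76 mm.

x̄ = 84.64 mm, ȳ = 67.76 mm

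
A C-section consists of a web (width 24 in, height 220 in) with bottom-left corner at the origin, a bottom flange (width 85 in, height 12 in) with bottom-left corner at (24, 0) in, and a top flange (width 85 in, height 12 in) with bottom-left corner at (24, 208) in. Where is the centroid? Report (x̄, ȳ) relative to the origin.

web: A = 24 × 220 = 5280.00, centroid at (12.00, 110.00).
bottom flange: A = 85 × 12 = 1020.00, centroid at (66.50, 6.00).
top flange: A = 85 × 12 = 1020.00, centroid at (66.50, 214.00).
ΣA = 7320.00 in², ΣAx̄ = 199020.00 in³, ΣAȳ = 805200.00 in³.
x̄ = 199020.00/7320.00 = 27.19 in; ȳ = 805200.00/7320.00 = 110.00 in.

x̄ = 27.19 in, ȳ = 110.00 in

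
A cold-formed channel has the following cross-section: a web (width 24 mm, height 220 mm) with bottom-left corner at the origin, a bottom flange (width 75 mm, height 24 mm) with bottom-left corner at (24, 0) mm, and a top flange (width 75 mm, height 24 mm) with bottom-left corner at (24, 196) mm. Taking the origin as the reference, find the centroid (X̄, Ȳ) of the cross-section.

web: A = 24 × 220 = 5280.00, centroid at (12.00, 110.00).
bottom flange: A = 75 × 24 = 1800.00, centroid at (61.50, 12.00).
top flange: A = 75 × 24 = 1800.00, centroid at (61.50, 208.00).
ΣA = 8880.00 mm²
ΣAX̄ = (5280.00)(12.00) + (1800.00)(61.50) + (1800.00)(61.50) = 284760.00 mm³
ΣAȲ = (5280.00)(110.00) + (1800.00)(12.00) + (1800.00)(208.00) = 976800.00 mm³
X̄ = 284760.00 / 8880.00 = 32.07 mm
Ȳ = 976800.00 / 8880.00 = 110.00 mm

X̄ = 32.07 mm, Ȳ = 110.00 mm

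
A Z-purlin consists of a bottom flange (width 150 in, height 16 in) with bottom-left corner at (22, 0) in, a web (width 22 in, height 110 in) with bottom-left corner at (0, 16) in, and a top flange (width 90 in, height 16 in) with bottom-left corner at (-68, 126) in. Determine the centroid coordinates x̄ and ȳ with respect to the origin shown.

x̄ = 36.15 in, ȳ = 61.34 in

bottom flange: A = 150 × 16 = 2400.00, centroid at (97.00, 8.00).
web: A = 22 × 110 = 2420.00, centroid at (11.00, 71.00).
top flange: A = 90 × 16 = 1440.00, centroid at (-23.00, 134.00).
ΣA = 6260.00 in²
ΣAx̄ = (2400.00)(97.00) + (2420.00)(11.00) + (1440.00)(-23.00) = 226300.00 in³
ΣAȳ = (2400.00)(8.00) + (2420.00)(71.00) + (1440.00)(134.00) = 383980.00 in³
x̄ = 226300.00 / 6260.00 = 36.15 in
ȳ = 383980.00 / 6260.00 = 61.34 in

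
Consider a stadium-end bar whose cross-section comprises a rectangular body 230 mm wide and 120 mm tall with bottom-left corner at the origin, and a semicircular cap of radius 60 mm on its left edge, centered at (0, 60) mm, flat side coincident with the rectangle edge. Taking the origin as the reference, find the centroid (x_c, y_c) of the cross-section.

x_c = 91.11 mm, y_c = 60.00 mm

rectangular body: A = 230 × 120 = 27600.00, centroid at (115.00, 60.00).
semicircular end: A = ½π·60² = 5654.87, centroid at (-25.46, 60.00).
ΣA = 33254.87 mm²
ΣAx_c = (27600.00)(115.00) + (5654.87)(-25.46) = 3030000.00 mm³
ΣAy_c = (27600.00)(60.00) + (5654.87)(60.00) = 1995292.01 mm³
x_c = 3030000.00 / 33254.87 = 91.11 mm
y_c = 1995292.01 / 33254.87 = 60.00 mm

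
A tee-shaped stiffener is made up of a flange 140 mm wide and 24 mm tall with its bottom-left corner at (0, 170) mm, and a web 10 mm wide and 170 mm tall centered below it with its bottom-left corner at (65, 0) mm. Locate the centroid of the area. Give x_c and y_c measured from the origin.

web: A = 10 × 170 = 1700.00, centroid at (70.00, 85.00).
flange: A = 140 × 24 = 3360.00, centroid at (70.00, 182.00).
ΣA = 5060.00 mm², ΣAx_c = 354200.00 mm³, ΣAy_c = 756020.00 mm³.
x_c = 354200.00/5060.00 = 70.00 mm; y_c = 756020.00/5060.00 = 149.41 mm.

x_c = 70.00 mm, y_c = 149.41 mm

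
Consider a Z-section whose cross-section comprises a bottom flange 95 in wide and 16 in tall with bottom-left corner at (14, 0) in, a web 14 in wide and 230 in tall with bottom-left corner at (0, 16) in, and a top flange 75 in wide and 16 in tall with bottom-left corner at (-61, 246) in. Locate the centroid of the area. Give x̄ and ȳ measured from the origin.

x̄ = 14.78 in, ȳ = 124.37 in

bottom flange: A = 95 × 16 = 1520.00, centroid at (61.50, 8.00).
web: A = 14 × 230 = 3220.00, centroid at (7.00, 131.00).
top flange: A = 75 × 16 = 1200.00, centroid at (-23.50, 254.00).
ΣA = 5940.00 in², ΣAx̄ = 87820.00 in³, ΣAȳ = 738780.00 in³.
x̄ = 87820.00/5940.00 = 14.78 in; ȳ = 738780.00/5940.00 = 124.37 in.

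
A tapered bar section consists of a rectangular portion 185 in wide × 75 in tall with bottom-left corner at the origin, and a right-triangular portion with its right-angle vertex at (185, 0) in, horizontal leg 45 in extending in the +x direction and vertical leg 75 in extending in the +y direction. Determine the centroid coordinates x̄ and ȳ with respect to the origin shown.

rectangular portion: A = 185 × 75 = 13875.00, centroid at (92.50, 37.50).
triangular portion: A = ½·45·75 = 1687.50, centroid at (200.00, 25.00).
ΣA = 15562.50 in², ΣAx̄ = 1620937.50 in³, ΣAȳ = 562500.00 in³.
x̄ = 1620937.50/15562.50 = 104.16 in; ȳ = 562500.00/15562.50 = 36.14 in.

x̄ = 104.16 in, ȳ = 36.14 in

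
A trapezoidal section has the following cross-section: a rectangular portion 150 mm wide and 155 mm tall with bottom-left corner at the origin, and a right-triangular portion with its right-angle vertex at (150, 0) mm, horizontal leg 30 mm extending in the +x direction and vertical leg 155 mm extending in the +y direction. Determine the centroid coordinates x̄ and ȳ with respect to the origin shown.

x̄ = 82.73 mm, ȳ = 75.15 mm

rectangular portion: A = 150 × 155 = 23250.00, centroid at (75.00, 77.50).
triangular portion: A = ½·30·155 = 2325.00, centroid at (160.00, 51.67).
ΣA = 25575.00 mm²
ΣAx̄ = (23250.00)(75.00) + (2325.00)(160.00) = 2115750.00 mm³
ΣAȳ = (23250.00)(77.50) + (2325.00)(51.67) = 1922000.00 mm³
x̄ = 2115750.00 / 25575.00 = 82.73 mm
ȳ = 1922000.00 / 25575.00 = 75.15 mm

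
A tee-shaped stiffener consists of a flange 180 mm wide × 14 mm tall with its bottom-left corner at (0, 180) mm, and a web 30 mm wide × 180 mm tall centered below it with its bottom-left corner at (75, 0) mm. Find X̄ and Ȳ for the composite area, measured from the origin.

X̄ = 90.00 mm, Ȳ = 120.86 mm

web: A = 30 × 180 = 5400.00, centroid at (90.00, 90.00).
flange: A = 180 × 14 = 2520.00, centroid at (90.00, 187.00).
ΣA = 7920.00 mm²
ΣAX̄ = (5400.00)(90.00) + (2520.00)(90.00) = 712800.00 mm³
ΣAȲ = (5400.00)(90.00) + (2520.00)(187.00) = 957240.00 mm³
X̄ = 712800.00 / 7920.00 = 90.00 mm
Ȳ = 957240.00 / 7920.00 = 120.86 mm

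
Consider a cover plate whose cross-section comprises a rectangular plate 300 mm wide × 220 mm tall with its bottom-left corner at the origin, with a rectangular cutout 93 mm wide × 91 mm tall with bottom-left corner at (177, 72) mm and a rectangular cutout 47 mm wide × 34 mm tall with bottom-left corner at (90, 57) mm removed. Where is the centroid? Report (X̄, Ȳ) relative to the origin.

X̄ = 139.92 mm, Ȳ = 109.89 mm

Part | A | x̄ᵢ | ȳᵢ | A·x̄ᵢ | A·ȳᵢ
plate | 66000.00 | 150.00 | 110.00 | 9900000.00 | 7260000.00
hole 1 | -8463.00 | 223.50 | 117.50 | -1891480.50 | -994402.50
hole 2 | -1598.00 | 113.50 | 74.00 | -181373.00 | -118252.00
Σ | 55939.00 |  |  | 7827146.50 | 6147345.50
X̄ = 7827146.50 / 55939.00 = 139.92 mm
Ȳ = 6147345.50 / 55939.00 = 109.89 mm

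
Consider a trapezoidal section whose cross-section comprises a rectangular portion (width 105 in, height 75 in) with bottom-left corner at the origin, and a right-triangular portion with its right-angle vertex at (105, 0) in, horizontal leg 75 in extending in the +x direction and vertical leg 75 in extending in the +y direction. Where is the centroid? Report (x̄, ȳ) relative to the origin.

rectangular portion: A = 105 × 75 = 7875.00, centroid at (52.50, 37.50).
triangular portion: A = ½·75·75 = 2812.50, centroid at (130.00, 25.00).
ΣA = 10687.50 in², ΣAx̄ = 779062.50 in³, ΣAȳ = 365625.00 in³.
x̄ = 779062.50/10687.50 = 72.89 in; ȳ = 365625.00/10687.50 = 34.21 in.

x̄ = 72.89 in, ȳ = 34.21 in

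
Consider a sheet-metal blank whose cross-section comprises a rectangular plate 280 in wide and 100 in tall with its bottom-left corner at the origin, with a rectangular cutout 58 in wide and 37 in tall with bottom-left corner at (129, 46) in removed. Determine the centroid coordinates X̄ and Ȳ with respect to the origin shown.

Part | A | x̄ᵢ | ȳᵢ | A·x̄ᵢ | A·ȳᵢ
plate | 28000.00 | 140.00 | 50.00 | 3920000.00 | 1400000.00
hole | -2146.00 | 158.00 | 64.50 | -339068.00 | -138417.00
Σ | 25854.00 |  |  | 3580932.00 | 1261583.00
X̄ = 3580932.00 / 25854.00 = 138.51 in
Ȳ = 1261583.00 / 25854.00 = 48.80 in

X̄ = 138.51 in, Ȳ = 48.80 in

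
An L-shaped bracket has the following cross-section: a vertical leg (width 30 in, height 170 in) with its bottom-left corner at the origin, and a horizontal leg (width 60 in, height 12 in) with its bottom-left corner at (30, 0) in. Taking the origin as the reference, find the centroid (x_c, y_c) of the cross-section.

vertical leg: A = 30 × 170 = 5100.00, centroid at (15.00, 85.00).
horizontal leg: A = 60 × 12 = 720.00, centroid at (60.00, 6.00).
ΣA = 5820.00 in², ΣAx_c = 119700.00 in³, ΣAy_c = 437820.00 in³.
x_c = 119700.00/5820.00 = 20.57 in; y_c = 437820.00/5820.00 = 75.23 in.

x_c = 20.57 in, y_c = 75.23 in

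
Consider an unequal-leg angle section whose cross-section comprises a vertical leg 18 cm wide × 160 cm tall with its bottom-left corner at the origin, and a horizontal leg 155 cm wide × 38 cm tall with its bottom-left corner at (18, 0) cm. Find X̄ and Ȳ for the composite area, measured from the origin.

X̄ = 67.09 cm, Ȳ = 39.03 cm

vertical leg: A = 18 × 160 = 2880.00, centroid at (9.00, 80.00).
horizontal leg: A = 155 × 38 = 5890.00, centroid at (95.50, 19.00).
ΣA = 8770.00 cm²
ΣAX̄ = (2880.00)(9.00) + (5890.00)(95.50) = 588415.00 cm³
ΣAȲ = (2880.00)(80.00) + (5890.00)(19.00) = 342310.00 cm³
X̄ = 588415.00 / 8770.00 = 67.09 cm
Ȳ = 342310.00 / 8770.00 = 39.03 cm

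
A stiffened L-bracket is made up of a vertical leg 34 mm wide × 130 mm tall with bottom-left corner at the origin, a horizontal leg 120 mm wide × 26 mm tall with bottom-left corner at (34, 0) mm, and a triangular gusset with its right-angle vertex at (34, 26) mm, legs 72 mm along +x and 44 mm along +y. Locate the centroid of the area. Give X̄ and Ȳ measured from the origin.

vertical leg: A = 34 × 130 = 4420.00, centroid at (17.00, 65.00).
horizontal leg: A = 120 × 26 = 3120.00, centroid at (94.00, 13.00).
gusset: A = ½·72·44 = 1584.00, centroid at (58.00, 40.67).
ΣA = 9124.00 mm²
ΣAX̄ = (4420.00)(17.00) + (3120.00)(94.00) + (1584.00)(58.00) = 460292.00 mm³
ΣAȲ = (4420.00)(65.00) + (3120.00)(13.00) + (1584.00)(40.67) = 392276.00 mm³
X̄ = 460292.00 / 9124.00 = 50.45 mm
Ȳ = 392276.00 / 9124.00 = 42.99 mm

X̄ = 50.45 mm, Ȳ = 42.99 mm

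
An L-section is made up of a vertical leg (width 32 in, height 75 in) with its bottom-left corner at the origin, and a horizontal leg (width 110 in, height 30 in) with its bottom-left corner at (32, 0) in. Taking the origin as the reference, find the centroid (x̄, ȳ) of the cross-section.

vertical leg: A = 32 × 75 = 2400.00, centroid at (16.00, 37.50).
horizontal leg: A = 110 × 30 = 3300.00, centroid at (87.00, 15.00).
ΣA = 5700.00 in², ΣAx̄ = 325500.00 in³, ΣAȳ = 139500.00 in³.
x̄ = 325500.00/5700.00 = 57.11 in; ȳ = 139500.00/5700.00 = 24.47 in.

x̄ = 57.11 in, ȳ = 24.47 in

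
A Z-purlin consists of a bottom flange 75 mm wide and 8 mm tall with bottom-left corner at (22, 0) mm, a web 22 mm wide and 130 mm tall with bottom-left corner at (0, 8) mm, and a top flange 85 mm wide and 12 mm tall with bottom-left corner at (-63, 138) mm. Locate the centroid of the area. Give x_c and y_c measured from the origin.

Part | A | x̄ᵢ | ȳᵢ | A·x̄ᵢ | A·ȳᵢ
bottom flange | 600.00 | 59.50 | 4.00 | 35700.00 | 2400.00
web | 2860.00 | 11.00 | 73.00 | 31460.00 | 208780.00
top flange | 1020.00 | -20.50 | 144.00 | -20910.00 | 146880.00
Σ | 4480.00 |  |  | 46250.00 | 358060.00
x_c = 46250.00 / 4480.00 = 10.32 mm
y_c = 358060.00 / 4480.00 = 79.92 mm

x_c = 10.32 mm, y_c = 79.92 mm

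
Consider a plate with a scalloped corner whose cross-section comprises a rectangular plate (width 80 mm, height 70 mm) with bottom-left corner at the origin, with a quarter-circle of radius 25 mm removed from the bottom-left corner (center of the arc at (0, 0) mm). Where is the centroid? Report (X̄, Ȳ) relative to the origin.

plate: A = 80 × 70 = 5600.00, centroid at (40.00, 35.00).
removed quarter-circle: A = −¼π·25² = -490.87, centroid at (10.61, 10.61).
ΣA = 5109.13 mm², ΣAX̄ = 218791.67 mm³, ΣAȲ = 190791.67 mm³.
X̄ = 218791.67/5109.13 = 42.82 mm; Ȳ = 190791.67/5109.13 = 37.34 mm.

X̄ = 42.82 mm, Ȳ = 37.34 mm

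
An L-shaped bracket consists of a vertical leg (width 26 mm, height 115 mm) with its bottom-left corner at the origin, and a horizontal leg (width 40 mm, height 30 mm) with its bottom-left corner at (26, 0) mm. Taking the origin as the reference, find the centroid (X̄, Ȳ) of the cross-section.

vertical leg: A = 26 × 115 = 2990.00, centroid at (13.00, 57.50).
horizontal leg: A = 40 × 30 = 1200.00, centroid at (46.00, 15.00).
ΣA = 4190.00 mm²
ΣAX̄ = (2990.00)(13.00) + (1200.00)(46.00) = 94070.00 mm³
ΣAȲ = (2990.00)(57.50) + (1200.00)(15.00) = 189925.00 mm³
X̄ = 94070.00 / 4190.00 = 22.45 mm
Ȳ = 189925.00 / 4190.00 = 45.33 mm

X̄ = 22.45 mm, Ȳ = 45.33 mm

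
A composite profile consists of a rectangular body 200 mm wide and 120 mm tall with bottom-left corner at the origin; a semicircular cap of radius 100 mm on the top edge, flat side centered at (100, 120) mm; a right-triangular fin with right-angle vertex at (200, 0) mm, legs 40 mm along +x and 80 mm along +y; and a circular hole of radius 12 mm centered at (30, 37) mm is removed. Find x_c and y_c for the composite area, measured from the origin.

rectangular body: A = 200 × 120 = 24000.00, centroid at (100.00, 60.00).
semicircular top: A = ½π·100² = 15707.96, centroid at (100.00, 162.44).
triangular fin: A = ½·40·80 = 1600.00, centroid at (213.33, 26.67).
hole: A = −π·12² = -452.39, centroid at (30.00, 37.00).
ΣA = 40855.57 mm², ΣAx_c = 4298557.98 mm³, ΣAy_c = 4017550.52 mm³.
x_c = 4298557.98/40855.57 = 105.21 mm; y_c = 4017550.52/40855.57 = 98.34 mm.

x_c = 105.21 mm, y_c = 98.34 mm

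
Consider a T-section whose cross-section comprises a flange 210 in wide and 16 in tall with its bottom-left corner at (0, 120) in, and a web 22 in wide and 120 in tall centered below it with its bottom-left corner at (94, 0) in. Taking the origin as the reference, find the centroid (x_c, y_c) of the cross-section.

Part | A | x̄ᵢ | ȳᵢ | A·x̄ᵢ | A·ȳᵢ
web | 2640.00 | 105.00 | 60.00 | 277200.00 | 158400.00
flange | 3360.00 | 105.00 | 128.00 | 352800.00 | 430080.00
Σ | 6000.00 |  |  | 630000.00 | 588480.00
x_c = 630000.00 / 6000.00 = 105.00 in
y_c = 588480.00 / 6000.00 = 98.08 in

x_c = 105.00 in, y_c = 98.08 in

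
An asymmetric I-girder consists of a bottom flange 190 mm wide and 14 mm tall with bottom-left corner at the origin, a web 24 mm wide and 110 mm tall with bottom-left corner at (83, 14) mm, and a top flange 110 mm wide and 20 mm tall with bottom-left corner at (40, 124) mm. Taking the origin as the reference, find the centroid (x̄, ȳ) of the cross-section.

bottom flange: A = 190 × 14 = 2660.00, centroid at (95.00, 7.00).
web: A = 24 × 110 = 2640.00, centroid at (95.00, 69.00).
top flange: A = 110 × 20 = 2200.00, centroid at (95.00, 134.00).
ΣA = 7500.00 mm², ΣAx̄ = 712500.00 mm³, ΣAȳ = 495580.00 mm³.
x̄ = 712500.00/7500.00 = 95.00 mm; ȳ = 495580.00/7500.00 = 66.08 mm.

x̄ = 95.00 mm, ȳ = 66.08 mm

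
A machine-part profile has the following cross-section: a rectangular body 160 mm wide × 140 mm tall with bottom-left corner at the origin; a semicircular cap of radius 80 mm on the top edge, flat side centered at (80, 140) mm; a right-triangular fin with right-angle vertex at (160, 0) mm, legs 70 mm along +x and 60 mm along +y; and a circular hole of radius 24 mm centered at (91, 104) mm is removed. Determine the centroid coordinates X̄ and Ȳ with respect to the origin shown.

rectangular body: A = 160 × 140 = 22400.00, centroid at (80.00, 70.00).
semicircular top: A = ½π·80² = 10053.10, centroid at (80.00, 173.95).
triangular fin: A = ½·70·60 = 2100.00, centroid at (183.33, 20.00).
hole: A = −π·24² = -1809.56, centroid at (91.00, 104.00).
ΣA = 32743.54 mm², ΣAX̄ = 2816578.00 mm³, ΣAȲ = 3170572.88 mm³.
X̄ = 2816578.00/32743.54 = 86.02 mm; Ȳ = 3170572.88/32743.54 = 96.83 mm.

X̄ = 86.02 mm, Ȳ = 96.83 mm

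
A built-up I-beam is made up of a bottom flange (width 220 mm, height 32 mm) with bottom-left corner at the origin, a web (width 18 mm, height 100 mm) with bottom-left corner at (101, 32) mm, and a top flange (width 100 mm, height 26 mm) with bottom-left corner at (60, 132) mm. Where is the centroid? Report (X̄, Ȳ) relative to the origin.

Part | A | x̄ᵢ | ȳᵢ | A·x̄ᵢ | A·ȳᵢ
bottom flange | 7040.00 | 110.00 | 16.00 | 774400.00 | 112640.00
web | 1800.00 | 110.00 | 82.00 | 198000.00 | 147600.00
top flange | 2600.00 | 110.00 | 145.00 | 286000.00 | 377000.00
Σ | 11440.00 |  |  | 1258400.00 | 637240.00
X̄ = 1258400.00 / 11440.00 = 110.00 mm
Ȳ = 637240.00 / 11440.00 = 55.70 mm

X̄ = 110.00 mm, Ȳ = 55.70 mm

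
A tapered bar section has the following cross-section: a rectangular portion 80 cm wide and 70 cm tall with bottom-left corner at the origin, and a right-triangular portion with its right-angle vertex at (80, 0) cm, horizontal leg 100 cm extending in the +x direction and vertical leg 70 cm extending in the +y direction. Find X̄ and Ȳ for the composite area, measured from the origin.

X̄ = 68.21 cm, Ȳ = 30.51 cm

Part | A | x̄ᵢ | ȳᵢ | A·x̄ᵢ | A·ȳᵢ
rectangular portion | 5600.00 | 40.00 | 35.00 | 224000.00 | 196000.00
triangular portion | 3500.00 | 113.33 | 23.33 | 396666.67 | 81666.67
Σ | 9100.00 |  |  | 620666.67 | 277666.67
X̄ = 620666.67 / 9100.00 = 68.21 cm
Ȳ = 277666.67 / 9100.00 = 30.51 cm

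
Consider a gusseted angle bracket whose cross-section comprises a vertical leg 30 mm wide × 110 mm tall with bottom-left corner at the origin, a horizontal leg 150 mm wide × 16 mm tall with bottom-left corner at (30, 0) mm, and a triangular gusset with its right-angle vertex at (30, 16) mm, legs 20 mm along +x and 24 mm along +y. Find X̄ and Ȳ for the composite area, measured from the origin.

vertical leg: A = 30 × 110 = 3300.00, centroid at (15.00, 55.00).
horizontal leg: A = 150 × 16 = 2400.00, centroid at (105.00, 8.00).
gusset: A = ½·20·24 = 240.00, centroid at (36.67, 24.00).
ΣA = 5940.00 mm²
ΣAX̄ = (3300.00)(15.00) + (2400.00)(105.00) + (240.00)(36.67) = 310300.00 mm³
ΣAȲ = (3300.00)(55.00) + (2400.00)(8.00) + (240.00)(24.00) = 206460.00 mm³
X̄ = 310300.00 / 5940.00 = 52.24 mm
Ȳ = 206460.00 / 5940.00 = 34.76 mm

X̄ = 52.24 mm, Ȳ = 34.76 mm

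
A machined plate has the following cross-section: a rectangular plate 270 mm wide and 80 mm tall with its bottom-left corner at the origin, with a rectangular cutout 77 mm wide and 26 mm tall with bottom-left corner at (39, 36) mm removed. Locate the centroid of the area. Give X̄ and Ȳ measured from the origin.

plate: A = 270 × 80 = 21600.00, centroid at (135.00, 40.00).
hole: A = −(77 × 26) = -2002.00, centroid at (77.50, 49.00).
ΣA = 19598.00 mm², ΣAX̄ = 2760845.00 mm³, ΣAȲ = 765902.00 mm³.
X̄ = 2760845.00/19598.00 = 140.87 mm; Ȳ = 765902.00/19598.00 = 39.08 mm.

X̄ = 140.87 mm, Ȳ = 39.08 mm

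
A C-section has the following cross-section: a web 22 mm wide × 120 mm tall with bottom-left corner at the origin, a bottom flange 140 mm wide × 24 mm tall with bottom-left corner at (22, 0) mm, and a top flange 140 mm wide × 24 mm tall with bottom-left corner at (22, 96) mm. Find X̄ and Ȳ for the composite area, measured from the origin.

X̄ = 69.15 mm, Ȳ = 60.00 mm

Part | A | x̄ᵢ | ȳᵢ | A·x̄ᵢ | A·ȳᵢ
web | 2640.00 | 11.00 | 60.00 | 29040.00 | 158400.00
bottom flange | 3360.00 | 92.00 | 12.00 | 309120.00 | 40320.00
top flange | 3360.00 | 92.00 | 108.00 | 309120.00 | 362880.00
Σ | 9360.00 |  |  | 647280.00 | 561600.00
X̄ = 647280.00 / 9360.00 = 69.15 mm
Ȳ = 561600.00 / 9360.00 = 60.00 mm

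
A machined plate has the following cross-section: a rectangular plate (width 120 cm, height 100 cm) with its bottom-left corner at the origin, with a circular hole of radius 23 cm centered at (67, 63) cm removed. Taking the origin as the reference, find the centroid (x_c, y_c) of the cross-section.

x_c = 58.87 cm, y_c = 47.91 cm

Part | A | x̄ᵢ | ȳᵢ | A·x̄ᵢ | A·ȳᵢ
plate | 12000.00 | 60.00 | 50.00 | 720000.00 | 600000.00
hole | -1661.90 | 67.00 | 63.00 | -111347.47 | -104699.86
Σ | 10338.10 |  |  | 608652.53 | 495300.14
x_c = 608652.53 / 10338.10 = 58.87 cm
y_c = 495300.14 / 10338.10 = 47.91 cm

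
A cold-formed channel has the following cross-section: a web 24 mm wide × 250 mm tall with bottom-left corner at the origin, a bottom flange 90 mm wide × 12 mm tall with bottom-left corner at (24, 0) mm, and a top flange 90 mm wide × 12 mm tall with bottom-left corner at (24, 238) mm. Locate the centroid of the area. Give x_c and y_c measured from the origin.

x_c = 27.09 mm, y_c = 125.00 mm

web: A = 24 × 250 = 6000.00, centroid at (12.00, 125.00).
bottom flange: A = 90 × 12 = 1080.00, centroid at (69.00, 6.00).
top flange: A = 90 × 12 = 1080.00, centroid at (69.00, 244.00).
ΣA = 8160.00 mm²
ΣAx_c = (6000.00)(12.00) + (1080.00)(69.00) + (1080.00)(69.00) = 221040.00 mm³
ΣAy_c = (6000.00)(125.00) + (1080.00)(6.00) + (1080.00)(244.00) = 1020000.00 mm³
x_c = 221040.00 / 8160.00 = 27.09 mm
y_c = 1020000.00 / 8160.00 = 125.00 mm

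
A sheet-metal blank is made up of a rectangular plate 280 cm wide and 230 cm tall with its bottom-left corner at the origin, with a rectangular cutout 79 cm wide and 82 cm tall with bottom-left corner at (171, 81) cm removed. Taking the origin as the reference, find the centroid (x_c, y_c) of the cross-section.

x_c = 132.12 cm, y_c = 114.22 cm

plate: A = 280 × 230 = 64400.00, centroid at (140.00, 115.00).
hole: A = −(79 × 82) = -6478.00, centroid at (210.50, 122.00).
ΣA = 57922.00 cm²
ΣAx_c = (64400.00)(140.00) + (-6478.00)(210.50) = 7652381.00 cm³
ΣAy_c = (64400.00)(115.00) + (-6478.00)(122.00) = 6615684.00 cm³
x_c = 7652381.00 / 57922.00 = 132.12 cm
y_c = 6615684.00 / 57922.00 = 114.22 cm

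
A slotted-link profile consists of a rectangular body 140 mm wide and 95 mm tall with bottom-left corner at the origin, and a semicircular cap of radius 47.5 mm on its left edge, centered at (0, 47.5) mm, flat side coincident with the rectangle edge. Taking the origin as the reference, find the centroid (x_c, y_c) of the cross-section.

x_c = 51.03 mm, y_c = 47.50 mm

Part | A | x̄ᵢ | ȳᵢ | A·x̄ᵢ | A·ȳᵢ
rectangular body | 13300.00 | 70.00 | 47.50 | 931000.00 | 631750.00
semicircular end | 3544.11 | -20.16 | 47.50 | -71447.92 | 168345.19
Σ | 16844.11 |  |  | 859552.08 | 800095.19
x_c = 859552.08 / 16844.11 = 51.03 mm
y_c = 800095.19 / 16844.11 = 47.50 mm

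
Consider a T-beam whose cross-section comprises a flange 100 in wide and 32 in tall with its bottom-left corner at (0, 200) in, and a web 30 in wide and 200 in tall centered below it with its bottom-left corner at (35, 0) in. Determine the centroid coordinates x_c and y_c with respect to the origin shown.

Part | A | x̄ᵢ | ȳᵢ | A·x̄ᵢ | A·ȳᵢ
web | 6000.00 | 50.00 | 100.00 | 300000.00 | 600000.00
flange | 3200.00 | 50.00 | 216.00 | 160000.00 | 691200.00
Σ | 9200.00 |  |  | 460000.00 | 1291200.00
x_c = 460000.00 / 9200.00 = 50.00 in
y_c = 1291200.00 / 9200.00 = 140.35 in

x_c = 50.00 in, y_c = 140.35 in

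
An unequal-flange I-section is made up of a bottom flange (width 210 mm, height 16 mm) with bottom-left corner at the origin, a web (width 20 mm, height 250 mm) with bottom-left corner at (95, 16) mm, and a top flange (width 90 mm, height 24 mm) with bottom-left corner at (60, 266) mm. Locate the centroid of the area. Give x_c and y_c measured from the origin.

x_c = 105.00 mm, y_c = 126.65 mm

Part | A | x̄ᵢ | ȳᵢ | A·x̄ᵢ | A·ȳᵢ
bottom flange | 3360.00 | 105.00 | 8.00 | 352800.00 | 26880.00
web | 5000.00 | 105.00 | 141.00 | 525000.00 | 705000.00
top flange | 2160.00 | 105.00 | 278.00 | 226800.00 | 600480.00
Σ | 10520.00 |  |  | 1104600.00 | 1332360.00
x_c = 1104600.00 / 10520.00 = 105.00 mm
y_c = 1332360.00 / 10520.00 = 126.65 mm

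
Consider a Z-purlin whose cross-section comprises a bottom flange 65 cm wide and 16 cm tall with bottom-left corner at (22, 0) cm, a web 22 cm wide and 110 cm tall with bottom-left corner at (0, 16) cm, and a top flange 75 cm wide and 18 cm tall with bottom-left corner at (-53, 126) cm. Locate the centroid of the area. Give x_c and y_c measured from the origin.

x_c = 12.97 cm, y_c = 75.34 cm

Part | A | x̄ᵢ | ȳᵢ | A·x̄ᵢ | A·ȳᵢ
bottom flange | 1040.00 | 54.50 | 8.00 | 56680.00 | 8320.00
web | 2420.00 | 11.00 | 71.00 | 26620.00 | 171820.00
top flange | 1350.00 | -15.50 | 135.00 | -20925.00 | 182250.00
Σ | 4810.00 |  |  | 62375.00 | 362390.00
x_c = 62375.00 / 4810.00 = 12.97 cm
y_c = 362390.00 / 4810.00 = 75.34 cm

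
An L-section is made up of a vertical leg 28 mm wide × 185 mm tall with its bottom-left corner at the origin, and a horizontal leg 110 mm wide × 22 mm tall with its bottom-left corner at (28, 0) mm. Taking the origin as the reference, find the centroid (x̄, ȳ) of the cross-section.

x̄ = 35.97 mm, ȳ = 66.55 mm

Part | A | x̄ᵢ | ȳᵢ | A·x̄ᵢ | A·ȳᵢ
vertical leg | 5180.00 | 14.00 | 92.50 | 72520.00 | 479150.00
horizontal leg | 2420.00 | 83.00 | 11.00 | 200860.00 | 26620.00
Σ | 7600.00 |  |  | 273380.00 | 505770.00
x̄ = 273380.00 / 7600.00 = 35.97 mm
ȳ = 505770.00 / 7600.00 = 66.55 mm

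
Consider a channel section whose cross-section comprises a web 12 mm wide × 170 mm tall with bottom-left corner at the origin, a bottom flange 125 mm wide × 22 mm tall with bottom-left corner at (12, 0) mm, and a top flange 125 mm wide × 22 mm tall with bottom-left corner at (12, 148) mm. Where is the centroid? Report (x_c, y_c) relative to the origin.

x_c = 55.97 mm, y_c = 85.00 mm

web: A = 12 × 170 = 2040.00, centroid at (6.00, 85.00).
bottom flange: A = 125 × 22 = 2750.00, centroid at (74.50, 11.00).
top flange: A = 125 × 22 = 2750.00, centroid at (74.50, 159.00).
ΣA = 7540.00 mm²
ΣAx_c = (2040.00)(6.00) + (2750.00)(74.50) + (2750.00)(74.50) = 421990.00 mm³
ΣAy_c = (2040.00)(85.00) + (2750.00)(11.00) + (2750.00)(159.00) = 640900.00 mm³
x_c = 421990.00 / 7540.00 = 55.97 mm
y_c = 640900.00 / 7540.00 = 85.00 mm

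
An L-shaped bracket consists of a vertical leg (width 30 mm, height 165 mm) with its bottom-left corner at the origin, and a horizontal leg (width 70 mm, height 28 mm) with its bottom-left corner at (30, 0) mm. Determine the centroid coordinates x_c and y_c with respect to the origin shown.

vertical leg: A = 30 × 165 = 4950.00, centroid at (15.00, 82.50).
horizontal leg: A = 70 × 28 = 1960.00, centroid at (65.00, 14.00).
ΣA = 6910.00 mm²
ΣAx_c = (4950.00)(15.00) + (1960.00)(65.00) = 201650.00 mm³
ΣAy_c = (4950.00)(82.50) + (1960.00)(14.00) = 435815.00 mm³
x_c = 201650.00 / 6910.00 = 29.18 mm
y_c = 435815.00 / 6910.00 = 63.07 mm

x_c = 29.18 mm, y_c = 63.07 mm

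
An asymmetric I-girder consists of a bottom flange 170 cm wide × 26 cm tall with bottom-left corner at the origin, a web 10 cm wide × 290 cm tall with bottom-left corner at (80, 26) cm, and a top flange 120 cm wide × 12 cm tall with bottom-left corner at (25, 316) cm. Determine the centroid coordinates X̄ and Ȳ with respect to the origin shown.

bottom flange: A = 170 × 26 = 4420.00, centroid at (85.00, 13.00).
web: A = 10 × 290 = 2900.00, centroid at (85.00, 171.00).
top flange: A = 120 × 12 = 1440.00, centroid at (85.00, 322.00).
ΣA = 8760.00 cm²
ΣAX̄ = (4420.00)(85.00) + (2900.00)(85.00) + (1440.00)(85.00) = 744600.00 cm³
ΣAȲ = (4420.00)(13.00) + (2900.00)(171.00) + (1440.00)(322.00) = 1017040.00 cm³
X̄ = 744600.00 / 8760.00 = 85.00 cm
Ȳ = 1017040.00 / 8760.00 = 116.10 cm

X̄ = 85.00 cm, Ȳ = 116.10 cm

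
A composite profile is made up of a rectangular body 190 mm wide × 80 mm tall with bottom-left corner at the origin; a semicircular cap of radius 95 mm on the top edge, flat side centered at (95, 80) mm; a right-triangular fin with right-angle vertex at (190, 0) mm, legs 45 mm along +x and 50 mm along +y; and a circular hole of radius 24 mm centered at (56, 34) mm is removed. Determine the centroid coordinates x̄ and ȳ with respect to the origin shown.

rectangular body: A = 190 × 80 = 15200.00, centroid at (95.00, 40.00).
semicircular top: A = ½π·95² = 14176.44, centroid at (95.00, 120.32).
triangular fin: A = ½·45·50 = 1125.00, centroid at (205.00, 16.67).
hole: A = −π·24² = -1809.56, centroid at (56.00, 34.00).
ΣA = 28691.88 mm², ΣAx̄ = 2920051.29 mm³, ΣAȳ = 2270923.33 mm³.
x̄ = 2920051.29/28691.88 = 101.77 mm; ȳ = 2270923.33/28691.88 = 79.15 mm.

x̄ = 101.77 mm, ȳ = 79.15 mm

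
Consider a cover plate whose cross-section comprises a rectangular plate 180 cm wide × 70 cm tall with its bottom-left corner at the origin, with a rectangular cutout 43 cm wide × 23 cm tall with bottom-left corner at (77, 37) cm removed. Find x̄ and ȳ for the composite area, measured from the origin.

Part | A | x̄ᵢ | ȳᵢ | A·x̄ᵢ | A·ȳᵢ
plate | 12600.00 | 90.00 | 35.00 | 1134000.00 | 441000.00
hole | -989.00 | 98.50 | 48.50 | -97416.50 | -47966.50
Σ | 11611.00 |  |  | 1036583.50 | 393033.50
x̄ = 1036583.50 / 11611.00 = 89.28 cm
ȳ = 393033.50 / 11611.00 = 33.85 cm

x̄ = 89.28 cm, ȳ = 33.85 cm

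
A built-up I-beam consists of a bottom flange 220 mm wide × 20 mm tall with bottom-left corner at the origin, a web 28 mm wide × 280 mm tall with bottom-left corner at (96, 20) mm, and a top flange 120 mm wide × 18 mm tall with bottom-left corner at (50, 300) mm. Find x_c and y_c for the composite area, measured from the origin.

Part | A | x̄ᵢ | ȳᵢ | A·x̄ᵢ | A·ȳᵢ
bottom flange | 4400.00 | 110.00 | 10.00 | 484000.00 | 44000.00
web | 7840.00 | 110.00 | 160.00 | 862400.00 | 1254400.00
top flange | 2160.00 | 110.00 | 309.00 | 237600.00 | 667440.00
Σ | 14400.00 |  |  | 1584000.00 | 1965840.00
x_c = 1584000.00 / 14400.00 = 110.00 mm
y_c = 1965840.00 / 14400.00 = 136.52 mm

x_c = 110.00 mm, y_c = 136.52 mm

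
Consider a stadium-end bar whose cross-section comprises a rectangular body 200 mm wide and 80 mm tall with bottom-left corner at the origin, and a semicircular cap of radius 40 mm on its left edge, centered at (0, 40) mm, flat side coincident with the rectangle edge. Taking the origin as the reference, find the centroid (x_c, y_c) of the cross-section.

rectangular body: A = 200 × 80 = 16000.00, centroid at (100.00, 40.00).
semicircular end: A = ½π·40² = 2513.27, centroid at (-16.98, 40.00).
ΣA = 18513.27 mm²
ΣAx_c = (16000.00)(100.00) + (2513.27)(-16.98) = 1557333.33 mm³
ΣAy_c = (16000.00)(40.00) + (2513.27)(40.00) = 740530.96 mm³
x_c = 1557333.33 / 18513.27 = 84.12 mm
y_c = 740530.96 / 18513.27 = 40.00 mm

x_c = 84.12 mm, y_c = 40.00 mm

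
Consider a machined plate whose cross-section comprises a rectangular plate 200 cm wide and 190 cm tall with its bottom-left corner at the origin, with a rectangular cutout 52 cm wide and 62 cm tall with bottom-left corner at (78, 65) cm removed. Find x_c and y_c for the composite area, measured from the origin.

plate: A = 200 × 190 = 38000.00, centroid at (100.00, 95.00).
hole: A = −(52 × 62) = -3224.00, centroid at (104.00, 96.00).
ΣA = 34776.00 cm², ΣAx_c = 3464704.00 cm³, ΣAy_c = 3300496.00 cm³.
x_c = 3464704.00/34776.00 = 99.63 cm; y_c = 3300496.00/34776.00 = 94.91 cm.

x_c = 99.63 cm, y_c = 94.91 cm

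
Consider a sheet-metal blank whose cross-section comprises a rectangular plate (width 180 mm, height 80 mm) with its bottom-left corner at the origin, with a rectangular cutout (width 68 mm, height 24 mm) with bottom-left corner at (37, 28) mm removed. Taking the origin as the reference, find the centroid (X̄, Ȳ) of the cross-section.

plate: A = 180 × 80 = 14400.00, centroid at (90.00, 40.00).
hole: A = −(68 × 24) = -1632.00, centroid at (71.00, 40.00).
ΣA = 12768.00 mm²
ΣAX̄ = (14400.00)(90.00) + (-1632.00)(71.00) = 1180128.00 mm³
ΣAȲ = (14400.00)(40.00) + (-1632.00)(40.00) = 510720.00 mm³
X̄ = 1180128.00 / 12768.00 = 92.43 mm
Ȳ = 510720.00 / 12768.00 = 40.00 mm

X̄ = 92.43 mm, Ȳ = 40.00 mm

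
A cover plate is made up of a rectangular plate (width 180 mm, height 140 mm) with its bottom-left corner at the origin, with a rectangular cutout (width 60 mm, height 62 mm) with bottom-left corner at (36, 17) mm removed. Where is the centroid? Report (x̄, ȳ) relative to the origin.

x̄ = 94.16 mm, ȳ = 73.81 mm

plate: A = 180 × 140 = 25200.00, centroid at (90.00, 70.00).
hole: A = −(60 × 62) = -3720.00, centroid at (66.00, 48.00).
ΣA = 21480.00 mm², ΣAx̄ = 2022480.00 mm³, ΣAȳ = 1585440.00 mm³.
x̄ = 2022480.00/21480.00 = 94.16 mm; ȳ = 1585440.00/21480.00 = 73.81 mm.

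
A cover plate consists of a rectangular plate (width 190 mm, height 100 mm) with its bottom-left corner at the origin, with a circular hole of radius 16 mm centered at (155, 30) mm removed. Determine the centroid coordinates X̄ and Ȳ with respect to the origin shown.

X̄ = 92.35 mm, Ȳ = 50.88 mm

plate: A = 190 × 100 = 19000.00, centroid at (95.00, 50.00).
hole: A = −π·16² = -804.25, centroid at (155.00, 30.00).
ΣA = 18195.75 mm²
ΣAX̄ = (19000.00)(95.00) + (-804.25)(155.00) = 1680341.60 mm³
ΣAȲ = (19000.00)(50.00) + (-804.25)(30.00) = 925872.57 mm³
X̄ = 1680341.60 / 18195.75 = 92.35 mm
Ȳ = 925872.57 / 18195.75 = 50.88 mm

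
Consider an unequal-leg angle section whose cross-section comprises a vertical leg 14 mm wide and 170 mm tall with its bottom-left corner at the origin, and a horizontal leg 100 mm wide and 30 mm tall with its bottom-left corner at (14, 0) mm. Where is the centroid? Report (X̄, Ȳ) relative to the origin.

vertical leg: A = 14 × 170 = 2380.00, centroid at (7.00, 85.00).
horizontal leg: A = 100 × 30 = 3000.00, centroid at (64.00, 15.00).
ΣA = 5380.00 mm²
ΣAX̄ = (2380.00)(7.00) + (3000.00)(64.00) = 208660.00 mm³
ΣAȲ = (2380.00)(85.00) + (3000.00)(15.00) = 247300.00 mm³
X̄ = 208660.00 / 5380.00 = 38.78 mm
Ȳ = 247300.00 / 5380.00 = 45.97 mm

X̄ = 38.78 mm, Ȳ = 45.97 mm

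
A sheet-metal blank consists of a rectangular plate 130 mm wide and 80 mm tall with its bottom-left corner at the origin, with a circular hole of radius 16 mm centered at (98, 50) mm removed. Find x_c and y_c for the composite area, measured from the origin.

x_c = 62.23 mm, y_c = 39.16 mm

plate: A = 130 × 80 = 10400.00, centroid at (65.00, 40.00).
hole: A = −π·16² = -804.25, centroid at (98.00, 50.00).
ΣA = 9595.75 mm², ΣAx_c = 597183.72 mm³, ΣAy_c = 375787.61 mm³.
x_c = 597183.72/9595.75 = 62.23 mm; y_c = 375787.61/9595.75 = 39.16 mm.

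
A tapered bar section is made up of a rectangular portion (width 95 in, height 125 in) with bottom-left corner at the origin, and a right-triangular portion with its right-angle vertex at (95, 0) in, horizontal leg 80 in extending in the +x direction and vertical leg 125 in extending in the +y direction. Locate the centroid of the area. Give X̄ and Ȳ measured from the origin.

Part | A | x̄ᵢ | ȳᵢ | A·x̄ᵢ | A·ȳᵢ
rectangular portion | 11875.00 | 47.50 | 62.50 | 564062.50 | 742187.50
triangular portion | 5000.00 | 121.67 | 41.67 | 608333.33 | 208333.33
Σ | 16875.00 |  |  | 1172395.83 | 950520.83
X̄ = 1172395.83 / 16875.00 = 69.48 in
Ȳ = 950520.83 / 16875.00 = 56.33 in

X̄ = 69.48 in, Ȳ = 56.33 in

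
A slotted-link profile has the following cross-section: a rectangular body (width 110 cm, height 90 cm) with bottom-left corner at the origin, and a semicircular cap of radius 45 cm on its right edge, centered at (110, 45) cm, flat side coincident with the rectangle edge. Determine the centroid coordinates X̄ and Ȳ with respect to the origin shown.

rectangular body: A = 110 × 90 = 9900.00, centroid at (55.00, 45.00).
semicircular end: A = ½π·45² = 3180.86, centroid at (129.10, 45.00).
ΣA = 13080.86 cm², ΣAX̄ = 955144.88 cm³, ΣAȲ = 588638.82 cm³.
X̄ = 955144.88/13080.86 = 73.02 cm; Ȳ = 588638.82/13080.86 = 45.00 cm.

X̄ = 73.02 cm, Ȳ = 45.00 cm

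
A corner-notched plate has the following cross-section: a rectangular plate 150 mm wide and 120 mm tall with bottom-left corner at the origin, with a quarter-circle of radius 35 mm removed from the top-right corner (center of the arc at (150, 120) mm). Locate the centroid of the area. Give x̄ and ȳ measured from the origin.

x̄ = 71.60 mm, ȳ = 57.45 mm

plate: A = 150 × 120 = 18000.00, centroid at (75.00, 60.00).
removed quarter-circle: A = −¼π·35² = -962.11, centroid at (135.15, 105.15).
ΣA = 17037.89 mm², ΣAx̄ = 1219974.75 mm³, ΣAȳ = 978838.14 mm³.
x̄ = 1219974.75/17037.89 = 71.60 mm; ȳ = 978838.14/17037.89 = 57.45 mm.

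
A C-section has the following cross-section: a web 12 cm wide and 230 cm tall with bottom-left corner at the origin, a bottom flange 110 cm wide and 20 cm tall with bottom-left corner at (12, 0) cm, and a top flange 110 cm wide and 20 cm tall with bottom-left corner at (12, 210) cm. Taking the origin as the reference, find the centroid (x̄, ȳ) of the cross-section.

Part | A | x̄ᵢ | ȳᵢ | A·x̄ᵢ | A·ȳᵢ
web | 2760.00 | 6.00 | 115.00 | 16560.00 | 317400.00
bottom flange | 2200.00 | 67.00 | 10.00 | 147400.00 | 22000.00
top flange | 2200.00 | 67.00 | 220.00 | 147400.00 | 484000.00
Σ | 7160.00 |  |  | 311360.00 | 823400.00
x̄ = 311360.00 / 7160.00 = 43.49 cm
ȳ = 823400.00 / 7160.00 = 115.00 cm

x̄ = 43.49 cm, ȳ = 115.00 cm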